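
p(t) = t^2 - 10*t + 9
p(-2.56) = 41.15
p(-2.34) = 37.88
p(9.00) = 0.00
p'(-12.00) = -34.00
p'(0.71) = -8.58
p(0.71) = 2.40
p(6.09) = -14.81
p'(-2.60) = -15.20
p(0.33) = 5.81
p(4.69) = -15.90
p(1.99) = -6.94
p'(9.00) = 8.00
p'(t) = 2*t - 10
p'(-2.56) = -15.12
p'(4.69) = -0.62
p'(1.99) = -6.02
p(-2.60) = 41.76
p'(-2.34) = -14.68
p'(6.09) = 2.18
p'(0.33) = -9.34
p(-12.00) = 273.00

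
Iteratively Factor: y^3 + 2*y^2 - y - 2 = (y + 1)*(y^2 + y - 2) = (y - 1)*(y + 1)*(y + 2)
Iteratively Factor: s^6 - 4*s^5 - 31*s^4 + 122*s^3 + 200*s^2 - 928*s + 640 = (s + 4)*(s^5 - 8*s^4 + s^3 + 118*s^2 - 272*s + 160) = (s - 4)*(s + 4)*(s^4 - 4*s^3 - 15*s^2 + 58*s - 40) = (s - 4)*(s + 4)^2*(s^3 - 8*s^2 + 17*s - 10) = (s - 4)*(s - 1)*(s + 4)^2*(s^2 - 7*s + 10) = (s - 5)*(s - 4)*(s - 1)*(s + 4)^2*(s - 2)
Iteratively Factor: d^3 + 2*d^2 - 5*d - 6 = (d - 2)*(d^2 + 4*d + 3) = (d - 2)*(d + 3)*(d + 1)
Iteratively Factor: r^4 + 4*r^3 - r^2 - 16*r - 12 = (r + 3)*(r^3 + r^2 - 4*r - 4) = (r + 2)*(r + 3)*(r^2 - r - 2) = (r + 1)*(r + 2)*(r + 3)*(r - 2)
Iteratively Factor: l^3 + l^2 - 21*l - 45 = (l + 3)*(l^2 - 2*l - 15) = (l - 5)*(l + 3)*(l + 3)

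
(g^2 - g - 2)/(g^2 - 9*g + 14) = (g + 1)/(g - 7)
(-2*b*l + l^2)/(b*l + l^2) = (-2*b + l)/(b + l)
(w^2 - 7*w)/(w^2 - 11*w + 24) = w*(w - 7)/(w^2 - 11*w + 24)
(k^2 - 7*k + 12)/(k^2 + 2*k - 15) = (k - 4)/(k + 5)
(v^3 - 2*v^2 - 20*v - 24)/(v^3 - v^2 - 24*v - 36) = (v + 2)/(v + 3)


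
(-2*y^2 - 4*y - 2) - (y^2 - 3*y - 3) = -3*y^2 - y + 1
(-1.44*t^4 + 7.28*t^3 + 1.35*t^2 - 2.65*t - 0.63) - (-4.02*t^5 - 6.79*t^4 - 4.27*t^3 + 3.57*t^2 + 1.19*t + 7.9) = 4.02*t^5 + 5.35*t^4 + 11.55*t^3 - 2.22*t^2 - 3.84*t - 8.53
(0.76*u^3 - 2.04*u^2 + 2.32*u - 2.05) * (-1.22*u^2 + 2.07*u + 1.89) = -0.9272*u^5 + 4.062*u^4 - 5.6168*u^3 + 3.4478*u^2 + 0.1413*u - 3.8745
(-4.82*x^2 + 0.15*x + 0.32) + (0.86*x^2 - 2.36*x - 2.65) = -3.96*x^2 - 2.21*x - 2.33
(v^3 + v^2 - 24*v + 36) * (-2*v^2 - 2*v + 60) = -2*v^5 - 4*v^4 + 106*v^3 + 36*v^2 - 1512*v + 2160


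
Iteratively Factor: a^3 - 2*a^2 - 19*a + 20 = (a - 1)*(a^2 - a - 20) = (a - 1)*(a + 4)*(a - 5)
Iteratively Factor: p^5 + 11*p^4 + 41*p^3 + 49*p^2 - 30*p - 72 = (p + 4)*(p^4 + 7*p^3 + 13*p^2 - 3*p - 18) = (p - 1)*(p + 4)*(p^3 + 8*p^2 + 21*p + 18) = (p - 1)*(p + 3)*(p + 4)*(p^2 + 5*p + 6) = (p - 1)*(p + 3)^2*(p + 4)*(p + 2)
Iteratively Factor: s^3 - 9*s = (s)*(s^2 - 9) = s*(s + 3)*(s - 3)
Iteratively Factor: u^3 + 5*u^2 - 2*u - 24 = (u + 3)*(u^2 + 2*u - 8) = (u - 2)*(u + 3)*(u + 4)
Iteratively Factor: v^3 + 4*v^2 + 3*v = (v)*(v^2 + 4*v + 3) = v*(v + 3)*(v + 1)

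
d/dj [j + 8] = 1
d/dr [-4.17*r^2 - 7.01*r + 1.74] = -8.34*r - 7.01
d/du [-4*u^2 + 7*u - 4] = 7 - 8*u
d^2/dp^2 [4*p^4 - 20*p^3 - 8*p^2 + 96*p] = 48*p^2 - 120*p - 16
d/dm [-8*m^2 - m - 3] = -16*m - 1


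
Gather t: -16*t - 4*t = -20*t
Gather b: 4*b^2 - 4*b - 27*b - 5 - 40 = 4*b^2 - 31*b - 45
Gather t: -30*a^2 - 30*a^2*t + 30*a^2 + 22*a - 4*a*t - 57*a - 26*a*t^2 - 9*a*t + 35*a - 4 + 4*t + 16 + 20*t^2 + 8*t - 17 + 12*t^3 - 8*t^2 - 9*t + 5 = 12*t^3 + t^2*(12 - 26*a) + t*(-30*a^2 - 13*a + 3)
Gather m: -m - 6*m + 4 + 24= 28 - 7*m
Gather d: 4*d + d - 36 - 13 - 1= 5*d - 50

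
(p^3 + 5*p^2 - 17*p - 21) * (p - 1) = p^4 + 4*p^3 - 22*p^2 - 4*p + 21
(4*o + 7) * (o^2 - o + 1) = 4*o^3 + 3*o^2 - 3*o + 7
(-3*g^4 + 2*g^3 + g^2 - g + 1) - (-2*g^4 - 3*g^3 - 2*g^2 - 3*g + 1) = -g^4 + 5*g^3 + 3*g^2 + 2*g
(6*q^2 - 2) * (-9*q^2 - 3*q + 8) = -54*q^4 - 18*q^3 + 66*q^2 + 6*q - 16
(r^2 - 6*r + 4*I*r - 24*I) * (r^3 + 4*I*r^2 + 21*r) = r^5 - 6*r^4 + 8*I*r^4 + 5*r^3 - 48*I*r^3 - 30*r^2 + 84*I*r^2 - 504*I*r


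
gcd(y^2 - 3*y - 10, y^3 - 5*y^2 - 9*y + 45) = y - 5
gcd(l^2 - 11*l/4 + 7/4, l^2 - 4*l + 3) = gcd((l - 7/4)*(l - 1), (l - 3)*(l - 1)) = l - 1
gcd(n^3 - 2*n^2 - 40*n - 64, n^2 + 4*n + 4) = n + 2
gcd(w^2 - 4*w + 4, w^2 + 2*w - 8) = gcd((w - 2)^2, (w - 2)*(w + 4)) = w - 2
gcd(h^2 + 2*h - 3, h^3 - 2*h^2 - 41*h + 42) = h - 1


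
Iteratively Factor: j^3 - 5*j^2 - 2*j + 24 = (j - 4)*(j^2 - j - 6) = (j - 4)*(j - 3)*(j + 2)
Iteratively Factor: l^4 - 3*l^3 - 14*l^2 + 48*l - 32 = (l - 4)*(l^3 + l^2 - 10*l + 8) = (l - 4)*(l - 1)*(l^2 + 2*l - 8) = (l - 4)*(l - 2)*(l - 1)*(l + 4)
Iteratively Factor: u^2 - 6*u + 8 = (u - 4)*(u - 2)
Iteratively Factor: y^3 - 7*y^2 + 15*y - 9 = (y - 3)*(y^2 - 4*y + 3) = (y - 3)^2*(y - 1)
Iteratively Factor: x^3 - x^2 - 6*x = (x - 3)*(x^2 + 2*x) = x*(x - 3)*(x + 2)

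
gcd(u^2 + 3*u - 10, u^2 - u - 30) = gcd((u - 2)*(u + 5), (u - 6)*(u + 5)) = u + 5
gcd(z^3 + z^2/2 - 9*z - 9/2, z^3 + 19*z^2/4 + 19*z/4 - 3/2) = z + 3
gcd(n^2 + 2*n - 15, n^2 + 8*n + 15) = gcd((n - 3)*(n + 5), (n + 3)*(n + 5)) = n + 5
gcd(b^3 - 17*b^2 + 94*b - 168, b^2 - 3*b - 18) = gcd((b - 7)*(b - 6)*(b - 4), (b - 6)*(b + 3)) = b - 6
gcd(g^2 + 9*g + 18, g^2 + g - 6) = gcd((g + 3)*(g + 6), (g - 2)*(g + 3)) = g + 3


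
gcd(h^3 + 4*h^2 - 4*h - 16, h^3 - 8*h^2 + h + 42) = h + 2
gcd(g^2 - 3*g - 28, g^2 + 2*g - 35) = 1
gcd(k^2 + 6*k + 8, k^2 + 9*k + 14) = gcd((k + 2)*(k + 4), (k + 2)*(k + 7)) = k + 2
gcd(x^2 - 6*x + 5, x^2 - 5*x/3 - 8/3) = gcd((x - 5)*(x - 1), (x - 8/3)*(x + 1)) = 1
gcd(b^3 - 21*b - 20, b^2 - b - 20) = b^2 - b - 20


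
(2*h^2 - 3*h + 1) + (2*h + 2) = 2*h^2 - h + 3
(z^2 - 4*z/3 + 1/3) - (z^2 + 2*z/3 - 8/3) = 3 - 2*z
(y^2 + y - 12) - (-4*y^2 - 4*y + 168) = 5*y^2 + 5*y - 180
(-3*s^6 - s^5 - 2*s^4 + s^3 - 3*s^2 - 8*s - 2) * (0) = 0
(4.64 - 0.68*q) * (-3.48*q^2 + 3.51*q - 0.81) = 2.3664*q^3 - 18.534*q^2 + 16.8372*q - 3.7584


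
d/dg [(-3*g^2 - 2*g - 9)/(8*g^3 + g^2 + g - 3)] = (24*g^4 + 32*g^3 + 215*g^2 + 36*g + 15)/(64*g^6 + 16*g^5 + 17*g^4 - 46*g^3 - 5*g^2 - 6*g + 9)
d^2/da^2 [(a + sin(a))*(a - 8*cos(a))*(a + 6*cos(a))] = -a^2*sin(a) + 2*a^2*cos(a) + 8*a*sin(a) + 4*a*sin(2*a) + 4*a*cos(a) + 96*a*cos(2*a) + 6*a + 14*sin(a) + 96*sin(2*a) + 108*sin(3*a) - 4*cos(a) - 4*cos(2*a)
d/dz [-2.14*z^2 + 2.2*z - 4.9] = 2.2 - 4.28*z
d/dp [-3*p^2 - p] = -6*p - 1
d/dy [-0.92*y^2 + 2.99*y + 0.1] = 2.99 - 1.84*y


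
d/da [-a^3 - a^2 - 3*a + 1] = -3*a^2 - 2*a - 3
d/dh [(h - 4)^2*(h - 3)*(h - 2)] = 4*h^3 - 39*h^2 + 124*h - 128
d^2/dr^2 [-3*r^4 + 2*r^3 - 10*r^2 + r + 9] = -36*r^2 + 12*r - 20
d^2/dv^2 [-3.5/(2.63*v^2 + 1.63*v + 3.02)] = (48.4183*v^2 + 30.0083*v - 3.5*(5.26*v + 1.63)*(10.52*v + 3.26) + 55.5982)/(2.63*v^2 + 1.63*v + 3.02)^3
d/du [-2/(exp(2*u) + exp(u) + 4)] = (4*exp(u) + 2)*exp(u)/(exp(2*u) + exp(u) + 4)^2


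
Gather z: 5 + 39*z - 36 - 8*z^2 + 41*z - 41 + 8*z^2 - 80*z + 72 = 0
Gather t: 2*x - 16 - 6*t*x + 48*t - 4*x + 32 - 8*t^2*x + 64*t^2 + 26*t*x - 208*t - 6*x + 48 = t^2*(64 - 8*x) + t*(20*x - 160) - 8*x + 64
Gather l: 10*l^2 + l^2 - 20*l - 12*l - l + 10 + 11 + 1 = 11*l^2 - 33*l + 22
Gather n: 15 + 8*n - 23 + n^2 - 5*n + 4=n^2 + 3*n - 4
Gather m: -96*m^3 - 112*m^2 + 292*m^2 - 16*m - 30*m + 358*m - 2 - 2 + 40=-96*m^3 + 180*m^2 + 312*m + 36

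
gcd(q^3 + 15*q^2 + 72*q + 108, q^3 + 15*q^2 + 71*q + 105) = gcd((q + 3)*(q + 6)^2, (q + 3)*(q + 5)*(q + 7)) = q + 3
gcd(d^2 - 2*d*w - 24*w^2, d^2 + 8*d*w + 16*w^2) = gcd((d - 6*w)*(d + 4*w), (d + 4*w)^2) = d + 4*w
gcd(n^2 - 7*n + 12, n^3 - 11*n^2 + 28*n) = n - 4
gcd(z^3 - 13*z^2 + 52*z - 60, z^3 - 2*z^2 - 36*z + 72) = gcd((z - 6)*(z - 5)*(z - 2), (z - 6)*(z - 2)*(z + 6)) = z^2 - 8*z + 12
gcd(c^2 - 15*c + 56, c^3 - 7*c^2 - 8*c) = c - 8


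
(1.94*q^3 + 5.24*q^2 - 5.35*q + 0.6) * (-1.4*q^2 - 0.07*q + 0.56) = -2.716*q^5 - 7.4718*q^4 + 8.2096*q^3 + 2.4689*q^2 - 3.038*q + 0.336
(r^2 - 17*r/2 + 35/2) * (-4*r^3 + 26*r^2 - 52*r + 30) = -4*r^5 + 60*r^4 - 343*r^3 + 927*r^2 - 1165*r + 525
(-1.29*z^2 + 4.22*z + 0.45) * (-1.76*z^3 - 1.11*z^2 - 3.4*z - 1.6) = 2.2704*z^5 - 5.9953*z^4 - 1.0902*z^3 - 12.7835*z^2 - 8.282*z - 0.72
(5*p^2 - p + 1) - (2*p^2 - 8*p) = 3*p^2 + 7*p + 1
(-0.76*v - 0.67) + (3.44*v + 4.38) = 2.68*v + 3.71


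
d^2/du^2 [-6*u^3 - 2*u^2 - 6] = -36*u - 4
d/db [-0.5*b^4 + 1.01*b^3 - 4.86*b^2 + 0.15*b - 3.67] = -2.0*b^3 + 3.03*b^2 - 9.72*b + 0.15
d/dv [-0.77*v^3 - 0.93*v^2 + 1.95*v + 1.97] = -2.31*v^2 - 1.86*v + 1.95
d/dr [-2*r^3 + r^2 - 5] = 2*r*(1 - 3*r)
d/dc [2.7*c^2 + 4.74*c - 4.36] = 5.4*c + 4.74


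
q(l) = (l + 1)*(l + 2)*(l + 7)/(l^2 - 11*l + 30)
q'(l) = (11 - 2*l)*(l + 1)*(l + 2)*(l + 7)/(l^2 - 11*l + 30)^2 + (l + 1)*(l + 2)/(l^2 - 11*l + 30) + (l + 1)*(l + 7)/(l^2 - 11*l + 30) + (l + 2)*(l + 7)/(l^2 - 11*l + 30)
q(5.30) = -2693.70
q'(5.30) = 4115.29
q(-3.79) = 0.19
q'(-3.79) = -0.07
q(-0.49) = 0.14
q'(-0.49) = 0.44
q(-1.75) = -0.02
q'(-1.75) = -0.06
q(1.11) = 2.80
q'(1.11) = 3.86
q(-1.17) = -0.02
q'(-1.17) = 0.08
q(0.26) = 0.76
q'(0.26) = 1.34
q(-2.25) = 0.02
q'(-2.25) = -0.11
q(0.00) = 0.47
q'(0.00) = 0.94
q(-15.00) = -3.47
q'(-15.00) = 0.61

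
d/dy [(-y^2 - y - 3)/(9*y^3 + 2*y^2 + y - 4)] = (9*y^4 + 18*y^3 + 82*y^2 + 20*y + 7)/(81*y^6 + 36*y^5 + 22*y^4 - 68*y^3 - 15*y^2 - 8*y + 16)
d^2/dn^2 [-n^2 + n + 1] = -2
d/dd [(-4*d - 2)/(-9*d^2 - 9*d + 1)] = 2*(18*d^2 + 18*d - 9*(2*d + 1)^2 - 2)/(9*d^2 + 9*d - 1)^2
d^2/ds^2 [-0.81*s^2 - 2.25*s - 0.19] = -1.62000000000000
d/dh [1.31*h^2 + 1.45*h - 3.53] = 2.62*h + 1.45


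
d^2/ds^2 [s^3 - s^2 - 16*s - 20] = 6*s - 2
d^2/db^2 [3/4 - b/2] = 0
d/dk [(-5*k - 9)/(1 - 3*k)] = -32/(3*k - 1)^2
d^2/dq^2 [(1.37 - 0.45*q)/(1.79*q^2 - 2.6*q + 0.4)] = (-(0.45*q - 1.37)*(3.58*q - 2.6)*(7.16*q - 5.2) + (4.833*q - 7.2446)*(1.79*q^2 - 2.6*q + 0.4))/(1.79*q^2 - 2.6*q + 0.4)^3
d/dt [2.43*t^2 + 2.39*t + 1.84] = 4.86*t + 2.39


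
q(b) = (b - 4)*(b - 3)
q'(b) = 2*b - 7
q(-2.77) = 39.06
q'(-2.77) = -12.54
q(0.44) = 9.11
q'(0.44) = -6.12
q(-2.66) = 37.70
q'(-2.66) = -12.32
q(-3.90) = 54.51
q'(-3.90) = -14.80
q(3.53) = -0.25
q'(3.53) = 0.06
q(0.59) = 8.22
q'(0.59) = -5.82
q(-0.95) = 19.55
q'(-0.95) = -8.90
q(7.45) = 15.35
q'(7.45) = 7.90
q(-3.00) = 42.00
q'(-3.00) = -13.00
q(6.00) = 6.00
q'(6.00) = 5.00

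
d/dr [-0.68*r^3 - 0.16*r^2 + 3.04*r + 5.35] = -2.04*r^2 - 0.32*r + 3.04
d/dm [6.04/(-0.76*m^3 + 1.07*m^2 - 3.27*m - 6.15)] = (13.7712*m^2 - 12.9256*m + 19.7508)/(0.76*m^3 - 1.07*m^2 + 3.27*m + 6.15)^2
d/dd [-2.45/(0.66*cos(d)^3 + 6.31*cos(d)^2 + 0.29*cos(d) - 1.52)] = (4.851*sin(d)^2 - 30.919*cos(d) - 5.5615)*sin(d)/(0.66*cos(d)^3 + 6.31*cos(d)^2 + 0.29*cos(d) - 1.52)^2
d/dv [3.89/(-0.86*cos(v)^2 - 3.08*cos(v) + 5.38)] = -(6.6908*cos(v) + 11.9812)*sin(v)/(0.86*cos(v)^2 + 3.08*cos(v) - 5.38)^2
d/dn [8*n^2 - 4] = 16*n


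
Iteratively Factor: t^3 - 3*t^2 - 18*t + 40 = (t - 5)*(t^2 + 2*t - 8) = (t - 5)*(t - 2)*(t + 4)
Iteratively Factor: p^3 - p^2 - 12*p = (p)*(p^2 - p - 12) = p*(p + 3)*(p - 4)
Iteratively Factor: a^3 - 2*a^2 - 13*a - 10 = (a + 1)*(a^2 - 3*a - 10) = (a - 5)*(a + 1)*(a + 2)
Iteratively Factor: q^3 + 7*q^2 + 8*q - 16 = (q + 4)*(q^2 + 3*q - 4) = (q - 1)*(q + 4)*(q + 4)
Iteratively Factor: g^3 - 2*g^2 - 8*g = (g + 2)*(g^2 - 4*g) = (g - 4)*(g + 2)*(g)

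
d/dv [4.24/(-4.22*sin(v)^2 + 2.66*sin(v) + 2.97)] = (35.7856*sin(v) - 11.2784)*cos(v)/(-4.22*sin(v)^2 + 2.66*sin(v) + 2.97)^2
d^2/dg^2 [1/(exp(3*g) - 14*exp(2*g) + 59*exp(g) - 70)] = ((-9*exp(2*g) + 56*exp(g) - 59)*(exp(3*g) - 14*exp(2*g) + 59*exp(g) - 70) + 2*(3*exp(2*g) - 28*exp(g) + 59)^2*exp(g))*exp(g)/(exp(3*g) - 14*exp(2*g) + 59*exp(g) - 70)^3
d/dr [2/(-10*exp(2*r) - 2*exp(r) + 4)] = (10*exp(r) + 1)*exp(r)/(5*exp(2*r) + exp(r) - 2)^2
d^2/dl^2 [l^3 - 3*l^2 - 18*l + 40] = 6*l - 6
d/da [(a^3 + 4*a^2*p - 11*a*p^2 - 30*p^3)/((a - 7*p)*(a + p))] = (a^4 - 12*a^3*p - 34*a^2*p^2 + 4*a*p^3 - 103*p^4)/(a^4 - 12*a^3*p + 22*a^2*p^2 + 84*a*p^3 + 49*p^4)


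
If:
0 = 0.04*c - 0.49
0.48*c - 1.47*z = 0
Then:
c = 12.25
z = 4.00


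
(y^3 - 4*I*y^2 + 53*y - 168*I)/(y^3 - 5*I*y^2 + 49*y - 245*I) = (y^2 - 11*I*y - 24)/(y^2 - 12*I*y - 35)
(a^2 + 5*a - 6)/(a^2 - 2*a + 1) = (a + 6)/(a - 1)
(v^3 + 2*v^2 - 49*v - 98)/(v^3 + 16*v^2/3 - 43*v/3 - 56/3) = 3*(v^2 - 5*v - 14)/(3*v^2 - 5*v - 8)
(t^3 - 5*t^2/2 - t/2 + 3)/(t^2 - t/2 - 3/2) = t - 2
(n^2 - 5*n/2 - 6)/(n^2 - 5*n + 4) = (n + 3/2)/(n - 1)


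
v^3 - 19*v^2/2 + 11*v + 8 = (v - 8)*(v - 2)*(v + 1/2)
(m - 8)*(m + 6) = m^2 - 2*m - 48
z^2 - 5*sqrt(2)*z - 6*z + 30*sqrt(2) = (z - 6)*(z - 5*sqrt(2))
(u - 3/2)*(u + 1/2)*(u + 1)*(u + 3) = u^4 + 3*u^3 - 7*u^2/4 - 6*u - 9/4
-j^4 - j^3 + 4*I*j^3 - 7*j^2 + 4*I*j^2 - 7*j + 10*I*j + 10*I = (j - 5*I)*(j + 2*I)*(I*j + 1)*(I*j + I)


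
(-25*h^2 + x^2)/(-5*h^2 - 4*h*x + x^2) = (5*h + x)/(h + x)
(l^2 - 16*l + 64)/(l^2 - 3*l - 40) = (l - 8)/(l + 5)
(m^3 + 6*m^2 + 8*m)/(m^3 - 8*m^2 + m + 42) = m*(m + 4)/(m^2 - 10*m + 21)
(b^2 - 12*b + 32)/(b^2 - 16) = (b - 8)/(b + 4)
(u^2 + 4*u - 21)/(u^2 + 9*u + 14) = (u - 3)/(u + 2)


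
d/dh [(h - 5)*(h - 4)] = 2*h - 9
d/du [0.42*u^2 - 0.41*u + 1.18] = 0.84*u - 0.41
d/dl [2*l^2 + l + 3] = 4*l + 1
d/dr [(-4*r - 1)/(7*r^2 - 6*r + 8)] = 2*(14*r^2 + 7*r - 19)/(49*r^4 - 84*r^3 + 148*r^2 - 96*r + 64)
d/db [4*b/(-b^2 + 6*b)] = 4/(b - 6)^2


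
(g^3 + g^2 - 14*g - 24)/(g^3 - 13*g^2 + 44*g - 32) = (g^2 + 5*g + 6)/(g^2 - 9*g + 8)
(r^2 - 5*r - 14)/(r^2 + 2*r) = (r - 7)/r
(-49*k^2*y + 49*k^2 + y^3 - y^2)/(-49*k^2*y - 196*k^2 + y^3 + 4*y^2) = (y - 1)/(y + 4)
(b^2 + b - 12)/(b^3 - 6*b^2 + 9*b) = (b + 4)/(b*(b - 3))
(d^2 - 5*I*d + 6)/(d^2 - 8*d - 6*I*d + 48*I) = (d + I)/(d - 8)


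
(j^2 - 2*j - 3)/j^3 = (j^2 - 2*j - 3)/j^3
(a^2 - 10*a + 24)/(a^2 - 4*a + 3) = (a^2 - 10*a + 24)/(a^2 - 4*a + 3)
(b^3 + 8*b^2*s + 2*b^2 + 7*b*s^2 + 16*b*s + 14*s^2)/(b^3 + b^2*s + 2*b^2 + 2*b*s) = (b + 7*s)/b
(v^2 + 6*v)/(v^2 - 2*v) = (v + 6)/(v - 2)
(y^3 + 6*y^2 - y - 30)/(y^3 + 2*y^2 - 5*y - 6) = (y + 5)/(y + 1)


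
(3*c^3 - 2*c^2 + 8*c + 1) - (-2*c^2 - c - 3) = 3*c^3 + 9*c + 4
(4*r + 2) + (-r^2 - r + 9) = -r^2 + 3*r + 11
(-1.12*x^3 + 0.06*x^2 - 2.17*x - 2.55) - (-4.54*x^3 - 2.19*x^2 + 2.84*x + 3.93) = 3.42*x^3 + 2.25*x^2 - 5.01*x - 6.48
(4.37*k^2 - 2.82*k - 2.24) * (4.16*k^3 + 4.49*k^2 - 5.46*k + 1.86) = 18.1792*k^5 + 7.8901*k^4 - 45.8404*k^3 + 13.4678*k^2 + 6.9852*k - 4.1664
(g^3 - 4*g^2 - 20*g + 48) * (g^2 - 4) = g^5 - 4*g^4 - 24*g^3 + 64*g^2 + 80*g - 192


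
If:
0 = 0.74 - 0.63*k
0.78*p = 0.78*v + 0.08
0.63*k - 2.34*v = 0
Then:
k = 1.17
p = 0.42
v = 0.32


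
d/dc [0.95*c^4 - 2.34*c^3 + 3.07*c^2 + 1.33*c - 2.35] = 3.8*c^3 - 7.02*c^2 + 6.14*c + 1.33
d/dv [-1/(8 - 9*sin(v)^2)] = -36*sin(2*v)/(9*cos(2*v) + 7)^2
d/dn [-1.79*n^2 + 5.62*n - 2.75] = 5.62 - 3.58*n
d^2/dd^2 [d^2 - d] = 2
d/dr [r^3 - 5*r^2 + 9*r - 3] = 3*r^2 - 10*r + 9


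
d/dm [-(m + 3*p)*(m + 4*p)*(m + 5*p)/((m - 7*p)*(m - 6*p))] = (-m^4 + 26*m^3*p + 77*m^2*p^2 - 888*m*p^3 - 2754*p^4)/(m^4 - 26*m^3*p + 253*m^2*p^2 - 1092*m*p^3 + 1764*p^4)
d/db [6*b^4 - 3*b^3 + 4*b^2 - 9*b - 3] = 24*b^3 - 9*b^2 + 8*b - 9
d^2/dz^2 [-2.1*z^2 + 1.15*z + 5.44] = -4.20000000000000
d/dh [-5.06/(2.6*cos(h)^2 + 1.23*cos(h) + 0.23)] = -(26.312*cos(h) + 6.2238)*sin(h)/(2.6*cos(h)^2 + 1.23*cos(h) + 0.23)^2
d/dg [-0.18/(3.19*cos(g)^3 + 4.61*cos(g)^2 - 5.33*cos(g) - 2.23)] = (-1.7226*cos(g)^2 - 1.6596*cos(g) + 0.9594)*sin(g)/(3.19*cos(g)^3 + 4.61*cos(g)^2 - 5.33*cos(g) - 2.23)^2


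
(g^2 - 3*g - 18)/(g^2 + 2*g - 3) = (g - 6)/(g - 1)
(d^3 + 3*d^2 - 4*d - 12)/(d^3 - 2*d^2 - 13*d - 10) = (d^2 + d - 6)/(d^2 - 4*d - 5)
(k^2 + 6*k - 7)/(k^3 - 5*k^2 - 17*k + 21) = (k + 7)/(k^2 - 4*k - 21)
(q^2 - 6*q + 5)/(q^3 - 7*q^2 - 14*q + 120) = (q - 1)/(q^2 - 2*q - 24)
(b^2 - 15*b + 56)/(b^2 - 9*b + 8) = (b - 7)/(b - 1)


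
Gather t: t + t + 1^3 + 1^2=2*t + 2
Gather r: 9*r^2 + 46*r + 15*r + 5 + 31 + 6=9*r^2 + 61*r + 42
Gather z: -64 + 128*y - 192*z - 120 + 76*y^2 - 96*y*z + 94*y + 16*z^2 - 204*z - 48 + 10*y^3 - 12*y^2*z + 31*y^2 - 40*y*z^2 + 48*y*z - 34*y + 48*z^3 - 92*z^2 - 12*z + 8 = 10*y^3 + 107*y^2 + 188*y + 48*z^3 + z^2*(-40*y - 76) + z*(-12*y^2 - 48*y - 408) - 224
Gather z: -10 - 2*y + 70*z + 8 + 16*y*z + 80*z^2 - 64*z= -2*y + 80*z^2 + z*(16*y + 6) - 2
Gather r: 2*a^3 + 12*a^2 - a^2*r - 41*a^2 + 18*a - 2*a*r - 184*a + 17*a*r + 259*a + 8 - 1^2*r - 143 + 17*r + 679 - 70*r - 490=2*a^3 - 29*a^2 + 93*a + r*(-a^2 + 15*a - 54) + 54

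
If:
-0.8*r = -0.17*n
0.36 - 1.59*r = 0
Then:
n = 1.07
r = 0.23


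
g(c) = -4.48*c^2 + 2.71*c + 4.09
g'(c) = 2.71 - 8.96*c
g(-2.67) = -35.08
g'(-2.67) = 26.63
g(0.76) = 3.56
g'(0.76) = -4.10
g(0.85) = 3.16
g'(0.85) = -4.91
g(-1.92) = -17.63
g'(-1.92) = 19.91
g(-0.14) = 3.62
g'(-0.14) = 3.96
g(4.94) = -91.85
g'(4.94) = -41.55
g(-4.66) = -105.82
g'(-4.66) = 44.46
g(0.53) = 4.27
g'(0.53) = -2.04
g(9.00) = -334.40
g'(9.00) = -77.93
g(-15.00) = -1044.56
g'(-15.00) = 137.11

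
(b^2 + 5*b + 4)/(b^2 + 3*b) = (b^2 + 5*b + 4)/(b*(b + 3))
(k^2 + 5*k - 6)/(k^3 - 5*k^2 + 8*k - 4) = (k + 6)/(k^2 - 4*k + 4)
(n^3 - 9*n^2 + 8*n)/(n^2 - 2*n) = (n^2 - 9*n + 8)/(n - 2)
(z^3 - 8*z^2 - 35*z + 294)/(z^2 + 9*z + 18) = (z^2 - 14*z + 49)/(z + 3)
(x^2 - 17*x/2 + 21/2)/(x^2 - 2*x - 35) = (x - 3/2)/(x + 5)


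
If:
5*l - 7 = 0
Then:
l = 7/5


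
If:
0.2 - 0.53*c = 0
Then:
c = 0.38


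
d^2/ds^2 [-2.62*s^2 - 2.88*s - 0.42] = -5.24000000000000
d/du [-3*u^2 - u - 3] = -6*u - 1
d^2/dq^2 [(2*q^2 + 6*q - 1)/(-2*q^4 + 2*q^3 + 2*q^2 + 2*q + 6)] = (-6*q^8 - 30*q^7 + 54*q^6 - 27*q^5 - 105*q^4 - 130*q^3 + 150*q^2 + 48*q - 2)/(q^12 - 3*q^11 + 2*q^9 - 3*q^8 + 18*q^7 + 5*q^6 - 6*q^5 - 3*q^4 - 46*q^3 - 36*q^2 - 27*q - 27)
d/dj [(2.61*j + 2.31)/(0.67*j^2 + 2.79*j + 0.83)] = (1.7487*j^2 + 7.2819*j - (1.34*j + 2.79)*(2.61*j + 2.31) + 2.1663)/(0.67*j^2 + 2.79*j + 0.83)^2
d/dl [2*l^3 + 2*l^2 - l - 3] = 6*l^2 + 4*l - 1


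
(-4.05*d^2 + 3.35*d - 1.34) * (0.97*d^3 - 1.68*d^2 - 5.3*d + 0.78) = -3.9285*d^5 + 10.0535*d^4 + 14.5372*d^3 - 18.6628*d^2 + 9.715*d - 1.0452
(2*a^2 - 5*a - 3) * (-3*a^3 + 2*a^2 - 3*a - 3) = -6*a^5 + 19*a^4 - 7*a^3 + 3*a^2 + 24*a + 9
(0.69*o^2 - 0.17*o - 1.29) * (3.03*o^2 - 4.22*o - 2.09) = 2.0907*o^4 - 3.4269*o^3 - 4.6334*o^2 + 5.7991*o + 2.6961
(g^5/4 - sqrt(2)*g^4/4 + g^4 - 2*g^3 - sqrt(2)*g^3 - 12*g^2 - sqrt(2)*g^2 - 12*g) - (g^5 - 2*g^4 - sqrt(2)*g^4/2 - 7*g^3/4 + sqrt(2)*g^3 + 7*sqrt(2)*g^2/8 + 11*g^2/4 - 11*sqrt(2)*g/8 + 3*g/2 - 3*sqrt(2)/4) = -3*g^5/4 + sqrt(2)*g^4/4 + 3*g^4 - 2*sqrt(2)*g^3 - g^3/4 - 59*g^2/4 - 15*sqrt(2)*g^2/8 - 27*g/2 + 11*sqrt(2)*g/8 + 3*sqrt(2)/4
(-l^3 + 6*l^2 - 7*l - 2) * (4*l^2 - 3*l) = -4*l^5 + 27*l^4 - 46*l^3 + 13*l^2 + 6*l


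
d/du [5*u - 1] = 5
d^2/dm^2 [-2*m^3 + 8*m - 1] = -12*m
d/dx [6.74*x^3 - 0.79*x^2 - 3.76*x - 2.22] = 20.22*x^2 - 1.58*x - 3.76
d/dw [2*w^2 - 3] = 4*w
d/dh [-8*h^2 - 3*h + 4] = -16*h - 3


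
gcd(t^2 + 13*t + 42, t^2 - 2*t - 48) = t + 6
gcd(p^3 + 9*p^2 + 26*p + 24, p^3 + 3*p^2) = p + 3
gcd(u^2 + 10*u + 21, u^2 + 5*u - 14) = u + 7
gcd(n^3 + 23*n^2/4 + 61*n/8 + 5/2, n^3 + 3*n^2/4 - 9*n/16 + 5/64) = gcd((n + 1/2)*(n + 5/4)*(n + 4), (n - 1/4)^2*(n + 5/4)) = n + 5/4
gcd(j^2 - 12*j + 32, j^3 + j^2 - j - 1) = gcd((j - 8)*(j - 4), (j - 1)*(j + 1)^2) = 1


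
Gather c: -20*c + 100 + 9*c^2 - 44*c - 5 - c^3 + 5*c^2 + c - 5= -c^3 + 14*c^2 - 63*c + 90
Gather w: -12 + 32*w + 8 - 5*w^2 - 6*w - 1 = -5*w^2 + 26*w - 5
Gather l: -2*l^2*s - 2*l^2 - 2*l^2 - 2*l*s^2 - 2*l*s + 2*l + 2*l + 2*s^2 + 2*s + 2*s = l^2*(-2*s - 4) + l*(-2*s^2 - 2*s + 4) + 2*s^2 + 4*s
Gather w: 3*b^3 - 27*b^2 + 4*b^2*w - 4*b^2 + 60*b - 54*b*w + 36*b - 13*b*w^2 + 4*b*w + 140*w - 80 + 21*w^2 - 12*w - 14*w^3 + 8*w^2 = 3*b^3 - 31*b^2 + 96*b - 14*w^3 + w^2*(29 - 13*b) + w*(4*b^2 - 50*b + 128) - 80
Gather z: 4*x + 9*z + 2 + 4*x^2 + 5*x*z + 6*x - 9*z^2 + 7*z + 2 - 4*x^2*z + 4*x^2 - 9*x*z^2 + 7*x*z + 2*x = 8*x^2 + 12*x + z^2*(-9*x - 9) + z*(-4*x^2 + 12*x + 16) + 4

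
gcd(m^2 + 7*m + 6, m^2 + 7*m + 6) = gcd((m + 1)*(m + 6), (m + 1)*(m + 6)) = m^2 + 7*m + 6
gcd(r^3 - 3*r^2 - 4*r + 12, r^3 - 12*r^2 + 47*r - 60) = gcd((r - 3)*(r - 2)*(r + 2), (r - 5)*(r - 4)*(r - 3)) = r - 3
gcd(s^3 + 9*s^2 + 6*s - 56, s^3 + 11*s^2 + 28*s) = s^2 + 11*s + 28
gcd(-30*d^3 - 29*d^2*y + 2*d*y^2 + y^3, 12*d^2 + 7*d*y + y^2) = 1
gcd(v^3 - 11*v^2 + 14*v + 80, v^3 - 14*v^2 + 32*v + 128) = v^2 - 6*v - 16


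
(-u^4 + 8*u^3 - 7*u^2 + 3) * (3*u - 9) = -3*u^5 + 33*u^4 - 93*u^3 + 63*u^2 + 9*u - 27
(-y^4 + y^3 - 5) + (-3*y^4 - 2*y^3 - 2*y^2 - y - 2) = -4*y^4 - y^3 - 2*y^2 - y - 7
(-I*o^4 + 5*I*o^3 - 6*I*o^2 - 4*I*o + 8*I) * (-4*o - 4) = 4*I*o^5 - 16*I*o^4 + 4*I*o^3 + 40*I*o^2 - 16*I*o - 32*I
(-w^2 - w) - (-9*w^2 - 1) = 8*w^2 - w + 1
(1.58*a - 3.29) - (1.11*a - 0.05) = 0.47*a - 3.24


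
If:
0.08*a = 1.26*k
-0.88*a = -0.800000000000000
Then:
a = 0.91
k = 0.06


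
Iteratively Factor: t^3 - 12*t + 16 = (t - 2)*(t^2 + 2*t - 8) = (t - 2)^2*(t + 4)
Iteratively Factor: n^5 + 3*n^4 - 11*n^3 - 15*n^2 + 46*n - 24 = (n + 4)*(n^4 - n^3 - 7*n^2 + 13*n - 6) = (n - 2)*(n + 4)*(n^3 + n^2 - 5*n + 3) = (n - 2)*(n - 1)*(n + 4)*(n^2 + 2*n - 3) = (n - 2)*(n - 1)*(n + 3)*(n + 4)*(n - 1)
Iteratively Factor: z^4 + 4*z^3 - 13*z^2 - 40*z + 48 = (z - 1)*(z^3 + 5*z^2 - 8*z - 48) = (z - 3)*(z - 1)*(z^2 + 8*z + 16) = (z - 3)*(z - 1)*(z + 4)*(z + 4)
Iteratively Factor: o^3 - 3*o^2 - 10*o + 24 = (o - 2)*(o^2 - o - 12) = (o - 2)*(o + 3)*(o - 4)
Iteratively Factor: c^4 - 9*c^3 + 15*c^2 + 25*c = (c - 5)*(c^3 - 4*c^2 - 5*c) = (c - 5)^2*(c^2 + c) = c*(c - 5)^2*(c + 1)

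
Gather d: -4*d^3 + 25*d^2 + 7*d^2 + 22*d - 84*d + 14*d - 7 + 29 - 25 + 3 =-4*d^3 + 32*d^2 - 48*d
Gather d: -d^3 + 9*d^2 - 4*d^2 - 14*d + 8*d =-d^3 + 5*d^2 - 6*d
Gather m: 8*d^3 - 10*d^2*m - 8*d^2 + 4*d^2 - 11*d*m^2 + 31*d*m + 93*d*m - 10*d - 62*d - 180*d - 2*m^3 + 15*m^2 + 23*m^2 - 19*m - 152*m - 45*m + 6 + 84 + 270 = 8*d^3 - 4*d^2 - 252*d - 2*m^3 + m^2*(38 - 11*d) + m*(-10*d^2 + 124*d - 216) + 360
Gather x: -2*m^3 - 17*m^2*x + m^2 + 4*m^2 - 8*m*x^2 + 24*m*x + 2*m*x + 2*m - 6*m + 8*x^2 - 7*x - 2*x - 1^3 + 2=-2*m^3 + 5*m^2 - 4*m + x^2*(8 - 8*m) + x*(-17*m^2 + 26*m - 9) + 1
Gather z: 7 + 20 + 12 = 39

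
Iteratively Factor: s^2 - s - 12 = (s + 3)*(s - 4)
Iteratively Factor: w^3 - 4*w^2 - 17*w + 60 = (w + 4)*(w^2 - 8*w + 15) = (w - 5)*(w + 4)*(w - 3)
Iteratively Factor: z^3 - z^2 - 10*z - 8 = (z - 4)*(z^2 + 3*z + 2) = (z - 4)*(z + 1)*(z + 2)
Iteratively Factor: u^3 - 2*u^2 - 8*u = (u)*(u^2 - 2*u - 8) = u*(u + 2)*(u - 4)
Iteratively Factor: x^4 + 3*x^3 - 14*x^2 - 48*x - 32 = (x - 4)*(x^3 + 7*x^2 + 14*x + 8) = (x - 4)*(x + 1)*(x^2 + 6*x + 8) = (x - 4)*(x + 1)*(x + 4)*(x + 2)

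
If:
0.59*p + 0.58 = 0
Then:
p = -0.98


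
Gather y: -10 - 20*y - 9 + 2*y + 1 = -18*y - 18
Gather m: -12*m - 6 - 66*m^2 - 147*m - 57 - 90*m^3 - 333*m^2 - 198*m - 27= -90*m^3 - 399*m^2 - 357*m - 90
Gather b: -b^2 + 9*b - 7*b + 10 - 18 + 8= -b^2 + 2*b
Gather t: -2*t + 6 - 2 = 4 - 2*t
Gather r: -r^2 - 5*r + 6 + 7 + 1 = -r^2 - 5*r + 14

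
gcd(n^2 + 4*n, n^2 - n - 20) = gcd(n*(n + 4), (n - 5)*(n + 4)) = n + 4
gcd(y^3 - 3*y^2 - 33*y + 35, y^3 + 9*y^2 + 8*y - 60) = y + 5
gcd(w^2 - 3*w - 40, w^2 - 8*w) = w - 8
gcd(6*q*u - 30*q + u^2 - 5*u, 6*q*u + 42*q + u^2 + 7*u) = 6*q + u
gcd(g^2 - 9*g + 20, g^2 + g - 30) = g - 5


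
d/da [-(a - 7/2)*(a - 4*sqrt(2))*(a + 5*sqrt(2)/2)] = -3*a^2 + 3*sqrt(2)*a + 7*a - 21*sqrt(2)/4 + 20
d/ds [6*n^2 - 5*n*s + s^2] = -5*n + 2*s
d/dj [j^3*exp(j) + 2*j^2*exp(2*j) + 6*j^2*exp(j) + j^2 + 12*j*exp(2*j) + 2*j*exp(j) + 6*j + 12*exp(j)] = j^3*exp(j) + 4*j^2*exp(2*j) + 9*j^2*exp(j) + 28*j*exp(2*j) + 14*j*exp(j) + 2*j + 12*exp(2*j) + 14*exp(j) + 6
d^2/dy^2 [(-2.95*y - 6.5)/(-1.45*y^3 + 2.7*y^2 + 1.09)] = (-y^2*(2.95*y + 6.5)*(4.35*y - 5.4)*(8.7*y - 10.8) + (-25.665*y^2 + 31.86*y - (2.95*y + 6.5)*(8.7*y - 5.4))*(-1.45*y^3 + 2.7*y^2 + 1.09))/(-1.45*y^3 + 2.7*y^2 + 1.09)^3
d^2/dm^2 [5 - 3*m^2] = -6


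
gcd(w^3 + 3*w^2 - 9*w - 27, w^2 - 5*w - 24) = w + 3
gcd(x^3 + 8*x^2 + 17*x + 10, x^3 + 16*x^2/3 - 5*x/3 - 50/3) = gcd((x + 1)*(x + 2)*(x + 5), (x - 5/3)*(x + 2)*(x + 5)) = x^2 + 7*x + 10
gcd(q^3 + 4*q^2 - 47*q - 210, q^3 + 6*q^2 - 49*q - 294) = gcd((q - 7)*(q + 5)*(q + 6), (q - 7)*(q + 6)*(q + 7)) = q^2 - q - 42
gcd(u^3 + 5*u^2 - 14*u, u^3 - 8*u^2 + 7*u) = u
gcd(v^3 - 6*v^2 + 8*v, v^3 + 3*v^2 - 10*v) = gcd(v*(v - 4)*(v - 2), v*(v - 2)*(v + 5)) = v^2 - 2*v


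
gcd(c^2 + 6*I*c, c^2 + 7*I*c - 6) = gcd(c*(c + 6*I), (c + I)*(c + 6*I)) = c + 6*I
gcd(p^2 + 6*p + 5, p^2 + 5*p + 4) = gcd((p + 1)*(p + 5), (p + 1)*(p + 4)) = p + 1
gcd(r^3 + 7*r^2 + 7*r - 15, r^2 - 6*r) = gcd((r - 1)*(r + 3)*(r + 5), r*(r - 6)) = 1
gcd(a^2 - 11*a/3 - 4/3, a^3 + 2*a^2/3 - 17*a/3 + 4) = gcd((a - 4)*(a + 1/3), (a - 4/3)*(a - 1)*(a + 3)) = 1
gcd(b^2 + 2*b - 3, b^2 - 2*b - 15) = b + 3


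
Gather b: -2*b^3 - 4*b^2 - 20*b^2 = -2*b^3 - 24*b^2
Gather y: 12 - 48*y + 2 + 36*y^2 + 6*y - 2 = 36*y^2 - 42*y + 12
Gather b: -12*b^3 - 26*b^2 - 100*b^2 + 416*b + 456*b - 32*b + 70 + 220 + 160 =-12*b^3 - 126*b^2 + 840*b + 450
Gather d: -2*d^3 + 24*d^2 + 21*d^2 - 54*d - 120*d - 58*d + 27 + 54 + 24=-2*d^3 + 45*d^2 - 232*d + 105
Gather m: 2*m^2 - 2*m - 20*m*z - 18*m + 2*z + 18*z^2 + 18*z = 2*m^2 + m*(-20*z - 20) + 18*z^2 + 20*z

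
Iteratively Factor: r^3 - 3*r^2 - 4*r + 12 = (r + 2)*(r^2 - 5*r + 6) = (r - 2)*(r + 2)*(r - 3)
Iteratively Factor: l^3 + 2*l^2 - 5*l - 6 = (l + 3)*(l^2 - l - 2) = (l + 1)*(l + 3)*(l - 2)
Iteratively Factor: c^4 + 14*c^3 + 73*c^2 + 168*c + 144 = (c + 3)*(c^3 + 11*c^2 + 40*c + 48) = (c + 3)^2*(c^2 + 8*c + 16) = (c + 3)^2*(c + 4)*(c + 4)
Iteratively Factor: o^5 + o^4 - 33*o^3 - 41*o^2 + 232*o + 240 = (o + 1)*(o^4 - 33*o^2 - 8*o + 240) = (o + 1)*(o + 4)*(o^3 - 4*o^2 - 17*o + 60) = (o - 5)*(o + 1)*(o + 4)*(o^2 + o - 12) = (o - 5)*(o + 1)*(o + 4)^2*(o - 3)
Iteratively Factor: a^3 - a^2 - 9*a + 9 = (a - 3)*(a^2 + 2*a - 3) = (a - 3)*(a - 1)*(a + 3)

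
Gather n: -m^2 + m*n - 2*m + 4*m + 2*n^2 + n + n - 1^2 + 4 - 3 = -m^2 + 2*m + 2*n^2 + n*(m + 2)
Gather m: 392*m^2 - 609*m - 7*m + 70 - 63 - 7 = 392*m^2 - 616*m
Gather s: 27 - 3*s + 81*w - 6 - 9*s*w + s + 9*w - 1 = s*(-9*w - 2) + 90*w + 20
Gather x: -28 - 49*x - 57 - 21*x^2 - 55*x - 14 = -21*x^2 - 104*x - 99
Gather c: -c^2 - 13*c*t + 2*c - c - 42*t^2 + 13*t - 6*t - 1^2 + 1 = -c^2 + c*(1 - 13*t) - 42*t^2 + 7*t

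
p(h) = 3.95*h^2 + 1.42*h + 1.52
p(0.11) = 1.72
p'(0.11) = 2.29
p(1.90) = 18.48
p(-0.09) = 1.42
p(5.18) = 114.86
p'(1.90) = 16.43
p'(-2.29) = -16.67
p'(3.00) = 25.12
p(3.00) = 41.33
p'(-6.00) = -45.98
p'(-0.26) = -0.63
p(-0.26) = 1.42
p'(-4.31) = -32.63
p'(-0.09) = 0.71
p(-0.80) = 2.91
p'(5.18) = 42.34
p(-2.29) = 18.98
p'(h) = 7.9*h + 1.42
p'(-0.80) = -4.90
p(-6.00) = 135.20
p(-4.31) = 68.78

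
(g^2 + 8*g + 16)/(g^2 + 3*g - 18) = (g^2 + 8*g + 16)/(g^2 + 3*g - 18)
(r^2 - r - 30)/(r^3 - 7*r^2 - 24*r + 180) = 1/(r - 6)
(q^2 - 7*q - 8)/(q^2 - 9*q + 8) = (q + 1)/(q - 1)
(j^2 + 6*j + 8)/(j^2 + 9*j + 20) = (j + 2)/(j + 5)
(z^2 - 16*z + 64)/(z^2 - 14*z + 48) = (z - 8)/(z - 6)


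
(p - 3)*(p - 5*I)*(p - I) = p^3 - 3*p^2 - 6*I*p^2 - 5*p + 18*I*p + 15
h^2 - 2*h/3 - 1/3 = (h - 1)*(h + 1/3)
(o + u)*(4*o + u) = 4*o^2 + 5*o*u + u^2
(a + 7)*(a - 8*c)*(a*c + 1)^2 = a^4*c^2 - 8*a^3*c^3 + 7*a^3*c^2 + 2*a^3*c - 56*a^2*c^3 - 16*a^2*c^2 + 14*a^2*c + a^2 - 112*a*c^2 - 8*a*c + 7*a - 56*c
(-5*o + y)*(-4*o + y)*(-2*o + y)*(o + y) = -40*o^4 - 2*o^3*y + 27*o^2*y^2 - 10*o*y^3 + y^4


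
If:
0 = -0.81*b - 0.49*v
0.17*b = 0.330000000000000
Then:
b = 1.94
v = -3.21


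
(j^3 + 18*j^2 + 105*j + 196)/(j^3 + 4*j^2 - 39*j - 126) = (j^2 + 11*j + 28)/(j^2 - 3*j - 18)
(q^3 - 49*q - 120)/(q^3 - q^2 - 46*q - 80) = (q + 3)/(q + 2)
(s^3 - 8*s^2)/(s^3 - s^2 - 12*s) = s*(8 - s)/(-s^2 + s + 12)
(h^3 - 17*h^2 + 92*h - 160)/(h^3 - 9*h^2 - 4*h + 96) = (h - 5)/(h + 3)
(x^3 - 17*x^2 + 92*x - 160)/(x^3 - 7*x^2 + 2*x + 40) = (x - 8)/(x + 2)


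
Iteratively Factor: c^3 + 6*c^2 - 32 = (c - 2)*(c^2 + 8*c + 16) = (c - 2)*(c + 4)*(c + 4)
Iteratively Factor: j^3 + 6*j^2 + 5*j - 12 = (j + 4)*(j^2 + 2*j - 3) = (j - 1)*(j + 4)*(j + 3)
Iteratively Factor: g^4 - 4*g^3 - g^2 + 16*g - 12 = (g + 2)*(g^3 - 6*g^2 + 11*g - 6) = (g - 1)*(g + 2)*(g^2 - 5*g + 6) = (g - 2)*(g - 1)*(g + 2)*(g - 3)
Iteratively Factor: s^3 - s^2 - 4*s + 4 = (s - 1)*(s^2 - 4) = (s - 1)*(s + 2)*(s - 2)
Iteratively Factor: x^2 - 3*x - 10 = (x + 2)*(x - 5)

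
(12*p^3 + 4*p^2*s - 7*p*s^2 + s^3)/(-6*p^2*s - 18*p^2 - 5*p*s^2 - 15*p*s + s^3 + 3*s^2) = (-2*p + s)/(s + 3)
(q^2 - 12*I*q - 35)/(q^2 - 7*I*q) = (q - 5*I)/q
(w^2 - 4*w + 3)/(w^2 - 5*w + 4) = (w - 3)/(w - 4)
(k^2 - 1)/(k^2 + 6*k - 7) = (k + 1)/(k + 7)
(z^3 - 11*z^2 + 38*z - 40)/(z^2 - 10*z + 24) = (z^2 - 7*z + 10)/(z - 6)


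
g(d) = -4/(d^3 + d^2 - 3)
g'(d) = -4*(-3*d^2 - 2*d)/(d^3 + d^2 - 3)^2 = 4*d*(3*d + 2)/(d^3 + d^2 - 3)^2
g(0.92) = 2.91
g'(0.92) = 9.27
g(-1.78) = 0.73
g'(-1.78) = 0.79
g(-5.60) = 0.03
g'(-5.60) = 0.02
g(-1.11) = 1.28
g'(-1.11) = 0.60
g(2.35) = -0.26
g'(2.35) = 0.35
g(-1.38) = 1.07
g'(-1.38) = 0.85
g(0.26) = 1.37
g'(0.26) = 0.34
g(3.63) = -0.07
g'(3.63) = 0.06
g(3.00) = -0.12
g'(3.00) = 0.12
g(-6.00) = 0.02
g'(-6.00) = 0.01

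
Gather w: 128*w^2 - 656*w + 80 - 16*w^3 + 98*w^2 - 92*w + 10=-16*w^3 + 226*w^2 - 748*w + 90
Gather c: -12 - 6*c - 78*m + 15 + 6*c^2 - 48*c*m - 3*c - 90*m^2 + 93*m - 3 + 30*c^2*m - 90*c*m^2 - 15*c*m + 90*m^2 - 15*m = c^2*(30*m + 6) + c*(-90*m^2 - 63*m - 9)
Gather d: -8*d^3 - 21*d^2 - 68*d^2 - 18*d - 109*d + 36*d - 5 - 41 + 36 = -8*d^3 - 89*d^2 - 91*d - 10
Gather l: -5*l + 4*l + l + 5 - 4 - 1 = 0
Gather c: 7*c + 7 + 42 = 7*c + 49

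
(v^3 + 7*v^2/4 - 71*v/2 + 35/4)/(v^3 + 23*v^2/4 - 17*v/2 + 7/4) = (v - 5)/(v - 1)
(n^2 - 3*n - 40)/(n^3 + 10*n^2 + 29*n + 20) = (n - 8)/(n^2 + 5*n + 4)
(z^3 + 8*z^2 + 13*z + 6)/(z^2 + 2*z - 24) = (z^2 + 2*z + 1)/(z - 4)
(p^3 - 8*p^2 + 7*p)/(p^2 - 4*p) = (p^2 - 8*p + 7)/(p - 4)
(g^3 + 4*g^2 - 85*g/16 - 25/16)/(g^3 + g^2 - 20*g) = (g^2 - g - 5/16)/(g*(g - 4))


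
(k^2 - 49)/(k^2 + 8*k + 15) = (k^2 - 49)/(k^2 + 8*k + 15)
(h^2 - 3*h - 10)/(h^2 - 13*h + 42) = (h^2 - 3*h - 10)/(h^2 - 13*h + 42)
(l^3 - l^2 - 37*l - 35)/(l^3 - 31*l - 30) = (l - 7)/(l - 6)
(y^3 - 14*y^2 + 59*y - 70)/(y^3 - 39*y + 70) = (y - 7)/(y + 7)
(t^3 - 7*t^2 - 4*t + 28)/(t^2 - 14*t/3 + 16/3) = 3*(t^2 - 5*t - 14)/(3*t - 8)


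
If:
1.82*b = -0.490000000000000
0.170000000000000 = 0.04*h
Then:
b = -0.27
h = 4.25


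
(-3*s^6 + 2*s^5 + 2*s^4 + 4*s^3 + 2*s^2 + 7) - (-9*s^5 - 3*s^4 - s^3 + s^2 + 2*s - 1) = -3*s^6 + 11*s^5 + 5*s^4 + 5*s^3 + s^2 - 2*s + 8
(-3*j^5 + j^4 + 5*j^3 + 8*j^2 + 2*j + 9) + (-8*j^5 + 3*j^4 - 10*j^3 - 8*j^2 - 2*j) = -11*j^5 + 4*j^4 - 5*j^3 + 9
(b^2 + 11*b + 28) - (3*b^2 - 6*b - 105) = -2*b^2 + 17*b + 133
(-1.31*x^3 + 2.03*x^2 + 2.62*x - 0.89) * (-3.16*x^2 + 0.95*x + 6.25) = 4.1396*x^5 - 7.6593*x^4 - 14.5382*x^3 + 17.9889*x^2 + 15.5295*x - 5.5625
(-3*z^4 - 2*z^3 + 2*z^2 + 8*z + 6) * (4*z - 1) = -12*z^5 - 5*z^4 + 10*z^3 + 30*z^2 + 16*z - 6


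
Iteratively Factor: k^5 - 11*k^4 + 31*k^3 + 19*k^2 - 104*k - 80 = (k + 1)*(k^4 - 12*k^3 + 43*k^2 - 24*k - 80) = (k + 1)^2*(k^3 - 13*k^2 + 56*k - 80) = (k - 4)*(k + 1)^2*(k^2 - 9*k + 20) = (k - 5)*(k - 4)*(k + 1)^2*(k - 4)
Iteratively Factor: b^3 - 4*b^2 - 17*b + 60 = (b - 5)*(b^2 + b - 12) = (b - 5)*(b + 4)*(b - 3)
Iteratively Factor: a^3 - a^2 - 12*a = (a)*(a^2 - a - 12) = a*(a - 4)*(a + 3)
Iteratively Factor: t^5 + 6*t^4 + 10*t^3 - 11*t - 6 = (t - 1)*(t^4 + 7*t^3 + 17*t^2 + 17*t + 6) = (t - 1)*(t + 3)*(t^3 + 4*t^2 + 5*t + 2) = (t - 1)*(t + 1)*(t + 3)*(t^2 + 3*t + 2) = (t - 1)*(t + 1)*(t + 2)*(t + 3)*(t + 1)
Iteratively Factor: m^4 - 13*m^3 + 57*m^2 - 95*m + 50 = (m - 5)*(m^3 - 8*m^2 + 17*m - 10) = (m - 5)^2*(m^2 - 3*m + 2) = (m - 5)^2*(m - 1)*(m - 2)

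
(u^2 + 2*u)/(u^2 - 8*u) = (u + 2)/(u - 8)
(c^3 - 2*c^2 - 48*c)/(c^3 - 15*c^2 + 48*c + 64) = c*(c + 6)/(c^2 - 7*c - 8)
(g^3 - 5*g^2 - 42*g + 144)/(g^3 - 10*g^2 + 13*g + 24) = (g + 6)/(g + 1)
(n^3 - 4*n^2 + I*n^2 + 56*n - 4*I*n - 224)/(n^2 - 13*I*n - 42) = (n^2 + n*(-4 + 8*I) - 32*I)/(n - 6*I)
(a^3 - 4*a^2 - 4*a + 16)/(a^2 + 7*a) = (a^3 - 4*a^2 - 4*a + 16)/(a*(a + 7))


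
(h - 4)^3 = h^3 - 12*h^2 + 48*h - 64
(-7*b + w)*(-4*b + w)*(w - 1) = 28*b^2*w - 28*b^2 - 11*b*w^2 + 11*b*w + w^3 - w^2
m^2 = m^2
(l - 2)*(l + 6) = l^2 + 4*l - 12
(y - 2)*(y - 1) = y^2 - 3*y + 2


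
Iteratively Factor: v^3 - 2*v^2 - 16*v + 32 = (v + 4)*(v^2 - 6*v + 8) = (v - 2)*(v + 4)*(v - 4)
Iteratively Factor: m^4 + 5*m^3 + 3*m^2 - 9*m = (m + 3)*(m^3 + 2*m^2 - 3*m) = (m + 3)^2*(m^2 - m) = (m - 1)*(m + 3)^2*(m)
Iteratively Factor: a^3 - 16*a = (a)*(a^2 - 16) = a*(a + 4)*(a - 4)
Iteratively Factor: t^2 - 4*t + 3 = (t - 3)*(t - 1)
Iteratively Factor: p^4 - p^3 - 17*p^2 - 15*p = (p - 5)*(p^3 + 4*p^2 + 3*p) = (p - 5)*(p + 3)*(p^2 + p) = p*(p - 5)*(p + 3)*(p + 1)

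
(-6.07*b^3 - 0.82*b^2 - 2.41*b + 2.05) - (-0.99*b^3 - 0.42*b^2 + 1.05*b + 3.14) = -5.08*b^3 - 0.4*b^2 - 3.46*b - 1.09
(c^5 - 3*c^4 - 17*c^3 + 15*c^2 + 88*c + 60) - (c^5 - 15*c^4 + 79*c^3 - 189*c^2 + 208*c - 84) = 12*c^4 - 96*c^3 + 204*c^2 - 120*c + 144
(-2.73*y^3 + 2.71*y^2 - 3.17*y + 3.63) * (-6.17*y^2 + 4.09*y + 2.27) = 16.8441*y^5 - 27.8864*y^4 + 24.4457*y^3 - 29.2107*y^2 + 7.6508*y + 8.2401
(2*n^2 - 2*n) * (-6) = -12*n^2 + 12*n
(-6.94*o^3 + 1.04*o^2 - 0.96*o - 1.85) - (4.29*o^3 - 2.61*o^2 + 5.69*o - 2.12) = -11.23*o^3 + 3.65*o^2 - 6.65*o + 0.27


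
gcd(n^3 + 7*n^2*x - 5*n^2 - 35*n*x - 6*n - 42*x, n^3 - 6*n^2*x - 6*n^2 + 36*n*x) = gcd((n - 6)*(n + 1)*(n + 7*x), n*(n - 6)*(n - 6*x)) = n - 6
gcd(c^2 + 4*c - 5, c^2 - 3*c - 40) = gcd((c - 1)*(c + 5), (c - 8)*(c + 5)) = c + 5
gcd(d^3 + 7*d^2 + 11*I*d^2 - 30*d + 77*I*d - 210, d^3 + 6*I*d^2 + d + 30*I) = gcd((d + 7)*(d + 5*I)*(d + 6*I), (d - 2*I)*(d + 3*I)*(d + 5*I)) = d + 5*I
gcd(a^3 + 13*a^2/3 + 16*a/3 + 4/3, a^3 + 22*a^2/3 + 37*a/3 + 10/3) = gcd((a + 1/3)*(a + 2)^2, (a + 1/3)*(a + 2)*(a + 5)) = a^2 + 7*a/3 + 2/3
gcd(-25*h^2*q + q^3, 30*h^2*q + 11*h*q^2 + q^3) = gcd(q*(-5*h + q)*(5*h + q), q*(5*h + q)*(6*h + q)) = 5*h*q + q^2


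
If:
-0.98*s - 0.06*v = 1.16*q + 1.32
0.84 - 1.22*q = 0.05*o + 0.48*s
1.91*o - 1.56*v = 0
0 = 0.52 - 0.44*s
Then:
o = -105.61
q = 4.55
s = 1.18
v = -129.31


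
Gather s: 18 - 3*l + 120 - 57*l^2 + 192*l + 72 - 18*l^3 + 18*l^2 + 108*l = -18*l^3 - 39*l^2 + 297*l + 210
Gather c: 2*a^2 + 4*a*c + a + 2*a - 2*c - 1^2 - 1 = 2*a^2 + 3*a + c*(4*a - 2) - 2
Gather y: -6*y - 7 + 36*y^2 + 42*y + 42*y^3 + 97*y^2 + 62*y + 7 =42*y^3 + 133*y^2 + 98*y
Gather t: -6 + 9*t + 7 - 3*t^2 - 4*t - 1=-3*t^2 + 5*t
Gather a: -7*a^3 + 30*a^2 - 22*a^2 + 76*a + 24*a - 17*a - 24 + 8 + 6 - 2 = -7*a^3 + 8*a^2 + 83*a - 12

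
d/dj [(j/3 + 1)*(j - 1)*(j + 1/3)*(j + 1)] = 4*j^3/3 + 10*j^2/3 - 10/9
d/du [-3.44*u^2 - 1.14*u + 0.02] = -6.88*u - 1.14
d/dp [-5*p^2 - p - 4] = -10*p - 1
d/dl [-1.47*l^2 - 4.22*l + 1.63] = -2.94*l - 4.22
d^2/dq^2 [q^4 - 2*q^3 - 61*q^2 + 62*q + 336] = 12*q^2 - 12*q - 122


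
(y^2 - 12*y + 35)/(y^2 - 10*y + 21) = (y - 5)/(y - 3)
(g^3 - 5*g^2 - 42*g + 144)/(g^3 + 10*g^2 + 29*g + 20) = (g^3 - 5*g^2 - 42*g + 144)/(g^3 + 10*g^2 + 29*g + 20)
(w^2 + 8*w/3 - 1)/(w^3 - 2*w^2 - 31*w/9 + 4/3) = 3*(w + 3)/(3*w^2 - 5*w - 12)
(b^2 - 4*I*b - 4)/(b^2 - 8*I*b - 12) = (b - 2*I)/(b - 6*I)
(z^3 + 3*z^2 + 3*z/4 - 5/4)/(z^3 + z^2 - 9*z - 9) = (z^2 + 2*z - 5/4)/(z^2 - 9)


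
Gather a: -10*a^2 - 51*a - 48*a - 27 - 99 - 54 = -10*a^2 - 99*a - 180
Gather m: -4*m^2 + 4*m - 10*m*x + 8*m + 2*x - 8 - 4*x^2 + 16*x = -4*m^2 + m*(12 - 10*x) - 4*x^2 + 18*x - 8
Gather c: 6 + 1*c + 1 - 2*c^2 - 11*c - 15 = -2*c^2 - 10*c - 8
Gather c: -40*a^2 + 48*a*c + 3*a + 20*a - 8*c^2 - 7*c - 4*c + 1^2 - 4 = -40*a^2 + 23*a - 8*c^2 + c*(48*a - 11) - 3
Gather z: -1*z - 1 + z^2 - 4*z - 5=z^2 - 5*z - 6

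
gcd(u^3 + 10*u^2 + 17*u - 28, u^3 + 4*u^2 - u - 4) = u^2 + 3*u - 4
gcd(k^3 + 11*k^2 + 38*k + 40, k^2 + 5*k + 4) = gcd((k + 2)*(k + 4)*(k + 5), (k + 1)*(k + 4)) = k + 4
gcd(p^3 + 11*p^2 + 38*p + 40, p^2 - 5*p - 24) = 1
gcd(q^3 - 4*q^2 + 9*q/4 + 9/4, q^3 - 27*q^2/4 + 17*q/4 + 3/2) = 1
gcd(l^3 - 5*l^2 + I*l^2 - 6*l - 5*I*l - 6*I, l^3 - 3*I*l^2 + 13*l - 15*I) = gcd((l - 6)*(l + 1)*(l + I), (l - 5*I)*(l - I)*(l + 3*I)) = 1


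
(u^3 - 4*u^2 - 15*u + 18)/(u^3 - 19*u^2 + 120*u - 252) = (u^2 + 2*u - 3)/(u^2 - 13*u + 42)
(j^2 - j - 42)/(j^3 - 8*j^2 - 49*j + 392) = (j + 6)/(j^2 - j - 56)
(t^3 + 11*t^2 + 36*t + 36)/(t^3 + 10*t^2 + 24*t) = (t^2 + 5*t + 6)/(t*(t + 4))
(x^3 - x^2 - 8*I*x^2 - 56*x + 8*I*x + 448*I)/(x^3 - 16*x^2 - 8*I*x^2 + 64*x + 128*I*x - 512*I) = (x + 7)/(x - 8)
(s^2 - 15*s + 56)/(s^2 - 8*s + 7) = (s - 8)/(s - 1)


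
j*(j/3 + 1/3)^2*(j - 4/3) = j^4/9 + 2*j^3/27 - 5*j^2/27 - 4*j/27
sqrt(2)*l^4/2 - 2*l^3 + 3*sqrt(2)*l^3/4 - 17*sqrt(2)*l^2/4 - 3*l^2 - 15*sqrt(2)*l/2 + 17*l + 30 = (l - 3)*(l + 5/2)*(l - 2*sqrt(2))*(sqrt(2)*l/2 + sqrt(2))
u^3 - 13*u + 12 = (u - 3)*(u - 1)*(u + 4)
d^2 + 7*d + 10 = (d + 2)*(d + 5)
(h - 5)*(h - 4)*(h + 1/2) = h^3 - 17*h^2/2 + 31*h/2 + 10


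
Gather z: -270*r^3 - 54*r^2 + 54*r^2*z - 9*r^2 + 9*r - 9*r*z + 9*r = -270*r^3 - 63*r^2 + 18*r + z*(54*r^2 - 9*r)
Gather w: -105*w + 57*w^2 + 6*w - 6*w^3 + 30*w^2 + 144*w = -6*w^3 + 87*w^2 + 45*w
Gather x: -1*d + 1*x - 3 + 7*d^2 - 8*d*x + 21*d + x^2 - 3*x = 7*d^2 + 20*d + x^2 + x*(-8*d - 2) - 3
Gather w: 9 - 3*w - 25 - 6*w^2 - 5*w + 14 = -6*w^2 - 8*w - 2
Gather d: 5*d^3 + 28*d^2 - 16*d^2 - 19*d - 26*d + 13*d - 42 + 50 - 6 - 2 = 5*d^3 + 12*d^2 - 32*d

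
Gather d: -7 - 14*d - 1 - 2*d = -16*d - 8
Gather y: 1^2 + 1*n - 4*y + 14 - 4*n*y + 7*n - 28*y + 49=8*n + y*(-4*n - 32) + 64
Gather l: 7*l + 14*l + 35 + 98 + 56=21*l + 189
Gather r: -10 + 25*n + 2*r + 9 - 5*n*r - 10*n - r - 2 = 15*n + r*(1 - 5*n) - 3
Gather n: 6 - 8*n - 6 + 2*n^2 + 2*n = 2*n^2 - 6*n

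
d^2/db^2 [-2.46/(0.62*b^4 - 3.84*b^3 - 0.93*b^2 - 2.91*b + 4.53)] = ((18.3024*b^2 - 56.6784*b - 4.5756)*(-0.62*b^4 + 3.84*b^3 + 0.93*b^2 + 2.91*b - 4.53) + 2.46*(-4.96*b^3 + 23.04*b^2 + 3.72*b + 5.82)*(-2.48*b^3 + 11.52*b^2 + 1.86*b + 2.91))/(-0.62*b^4 + 3.84*b^3 + 0.93*b^2 + 2.91*b - 4.53)^3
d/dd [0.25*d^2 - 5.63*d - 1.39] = 0.5*d - 5.63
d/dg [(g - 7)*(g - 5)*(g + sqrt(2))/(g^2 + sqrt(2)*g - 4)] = (g^4 + 2*sqrt(2)*g^3 - 45*g^2 - 78*sqrt(2)*g + 96*g - 210 + 48*sqrt(2))/(g^4 + 2*sqrt(2)*g^3 - 6*g^2 - 8*sqrt(2)*g + 16)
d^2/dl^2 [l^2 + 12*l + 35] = 2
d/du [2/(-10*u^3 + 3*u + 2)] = 6*(10*u^2 - 1)/(-10*u^3 + 3*u + 2)^2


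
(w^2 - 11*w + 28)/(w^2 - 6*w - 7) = (w - 4)/(w + 1)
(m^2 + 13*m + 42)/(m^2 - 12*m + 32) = (m^2 + 13*m + 42)/(m^2 - 12*m + 32)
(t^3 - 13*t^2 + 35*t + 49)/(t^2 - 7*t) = t - 6 - 7/t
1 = 1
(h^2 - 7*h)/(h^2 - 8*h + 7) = h/(h - 1)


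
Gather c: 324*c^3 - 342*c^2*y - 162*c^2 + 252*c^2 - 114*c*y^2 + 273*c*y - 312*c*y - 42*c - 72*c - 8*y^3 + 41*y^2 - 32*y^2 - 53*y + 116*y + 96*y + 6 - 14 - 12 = 324*c^3 + c^2*(90 - 342*y) + c*(-114*y^2 - 39*y - 114) - 8*y^3 + 9*y^2 + 159*y - 20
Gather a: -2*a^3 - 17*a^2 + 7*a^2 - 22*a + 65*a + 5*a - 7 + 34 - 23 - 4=-2*a^3 - 10*a^2 + 48*a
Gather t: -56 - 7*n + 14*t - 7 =-7*n + 14*t - 63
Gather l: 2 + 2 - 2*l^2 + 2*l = -2*l^2 + 2*l + 4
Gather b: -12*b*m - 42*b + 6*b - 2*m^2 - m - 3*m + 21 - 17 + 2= b*(-12*m - 36) - 2*m^2 - 4*m + 6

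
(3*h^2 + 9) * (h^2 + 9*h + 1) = 3*h^4 + 27*h^3 + 12*h^2 + 81*h + 9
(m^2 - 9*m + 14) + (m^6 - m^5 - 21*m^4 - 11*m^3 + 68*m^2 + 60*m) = m^6 - m^5 - 21*m^4 - 11*m^3 + 69*m^2 + 51*m + 14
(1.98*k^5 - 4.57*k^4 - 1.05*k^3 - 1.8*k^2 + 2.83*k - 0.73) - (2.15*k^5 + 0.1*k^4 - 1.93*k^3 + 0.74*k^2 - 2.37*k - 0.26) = -0.17*k^5 - 4.67*k^4 + 0.88*k^3 - 2.54*k^2 + 5.2*k - 0.47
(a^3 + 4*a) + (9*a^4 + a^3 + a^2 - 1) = 9*a^4 + 2*a^3 + a^2 + 4*a - 1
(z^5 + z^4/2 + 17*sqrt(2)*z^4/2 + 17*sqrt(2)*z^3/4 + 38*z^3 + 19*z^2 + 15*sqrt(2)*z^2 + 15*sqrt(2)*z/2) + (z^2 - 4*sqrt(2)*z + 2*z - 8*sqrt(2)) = z^5 + z^4/2 + 17*sqrt(2)*z^4/2 + 17*sqrt(2)*z^3/4 + 38*z^3 + 20*z^2 + 15*sqrt(2)*z^2 + 2*z + 7*sqrt(2)*z/2 - 8*sqrt(2)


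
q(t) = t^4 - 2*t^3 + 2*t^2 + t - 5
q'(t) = 4*t^3 - 6*t^2 + 4*t + 1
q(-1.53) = 10.79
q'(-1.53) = -33.49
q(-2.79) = 111.81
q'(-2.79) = -143.74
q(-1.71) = 17.69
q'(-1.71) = -43.39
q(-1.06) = -0.17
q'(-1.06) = -14.75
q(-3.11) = 164.94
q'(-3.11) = -189.79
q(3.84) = 132.52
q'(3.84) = 154.38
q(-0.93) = -1.84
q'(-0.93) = -11.13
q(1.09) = -2.71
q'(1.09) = 3.41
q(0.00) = -5.00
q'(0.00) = 1.00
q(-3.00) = 145.00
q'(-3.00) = -173.00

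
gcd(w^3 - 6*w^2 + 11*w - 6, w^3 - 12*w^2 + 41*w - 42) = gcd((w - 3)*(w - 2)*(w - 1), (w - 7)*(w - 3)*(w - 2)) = w^2 - 5*w + 6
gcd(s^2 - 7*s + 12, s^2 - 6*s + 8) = s - 4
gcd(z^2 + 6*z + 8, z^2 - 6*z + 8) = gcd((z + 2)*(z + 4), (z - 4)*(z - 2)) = 1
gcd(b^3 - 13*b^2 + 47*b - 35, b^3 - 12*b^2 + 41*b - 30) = b^2 - 6*b + 5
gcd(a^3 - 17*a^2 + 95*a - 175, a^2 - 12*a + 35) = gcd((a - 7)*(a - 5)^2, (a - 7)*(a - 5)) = a^2 - 12*a + 35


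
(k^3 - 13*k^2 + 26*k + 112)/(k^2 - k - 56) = (k^2 - 5*k - 14)/(k + 7)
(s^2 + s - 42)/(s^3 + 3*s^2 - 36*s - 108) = (s + 7)/(s^2 + 9*s + 18)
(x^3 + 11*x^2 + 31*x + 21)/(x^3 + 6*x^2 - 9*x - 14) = (x + 3)/(x - 2)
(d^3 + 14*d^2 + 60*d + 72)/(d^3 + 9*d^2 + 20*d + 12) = (d + 6)/(d + 1)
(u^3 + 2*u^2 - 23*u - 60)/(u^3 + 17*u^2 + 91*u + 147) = (u^2 - u - 20)/(u^2 + 14*u + 49)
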